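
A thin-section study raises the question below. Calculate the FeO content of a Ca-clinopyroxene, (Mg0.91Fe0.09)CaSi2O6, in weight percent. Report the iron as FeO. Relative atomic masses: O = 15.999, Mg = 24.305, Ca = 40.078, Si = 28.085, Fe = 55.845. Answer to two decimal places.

Formula mass = 219.386 g/mol.
0.09 Fe → 0.0900 mol FeO per formula unit; M(FeO) = 71.844, so FeO mass = 6.466 g.
6.466/219.386 × 100 = 2.95 wt%.

2.95 wt%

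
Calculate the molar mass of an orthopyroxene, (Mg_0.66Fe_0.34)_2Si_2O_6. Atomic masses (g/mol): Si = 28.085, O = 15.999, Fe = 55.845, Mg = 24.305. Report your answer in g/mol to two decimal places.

222.22 g/mol

The formula mass is the sum 1.32*24.305 + 0.68*55.845 + 2*28.085 + 6*15.999.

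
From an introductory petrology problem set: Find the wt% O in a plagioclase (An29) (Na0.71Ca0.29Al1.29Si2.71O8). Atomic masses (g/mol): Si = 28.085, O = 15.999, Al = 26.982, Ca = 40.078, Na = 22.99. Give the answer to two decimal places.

47.96 wt%

Formula mass = 0.71*22.99 + 0.29*40.078 + 1.29*26.982 + 2.71*28.085 + 8*15.999 = 266.855 g/mol, of which 127.992 g is O.
So O makes up 127.992/266.855 = 0.4796 of the mass, i.e. 47.96%.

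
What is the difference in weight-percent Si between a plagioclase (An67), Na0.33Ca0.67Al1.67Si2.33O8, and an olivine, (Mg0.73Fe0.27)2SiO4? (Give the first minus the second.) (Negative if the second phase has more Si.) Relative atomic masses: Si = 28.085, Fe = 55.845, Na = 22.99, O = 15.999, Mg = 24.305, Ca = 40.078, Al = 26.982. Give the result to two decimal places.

6.17 percentage points

First mineral: 65.438 g Si in 272.929 g formula = 23.98 wt% Si.
Second mineral: 28.085 g Si in 157.723 g formula = 17.81 wt% Si.
23.98% − 17.81% gives a difference of 6.17 percentage points.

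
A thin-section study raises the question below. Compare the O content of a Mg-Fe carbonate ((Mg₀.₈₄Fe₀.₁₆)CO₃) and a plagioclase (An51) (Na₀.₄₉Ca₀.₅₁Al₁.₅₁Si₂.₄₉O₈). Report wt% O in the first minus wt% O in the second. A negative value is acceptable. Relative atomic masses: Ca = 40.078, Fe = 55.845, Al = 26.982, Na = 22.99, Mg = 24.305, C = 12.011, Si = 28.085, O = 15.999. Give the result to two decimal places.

6.37 percentage points

O in (Mg₀.₈₄Fe₀.₁₆)CO₃: molar mass 89.359 g/mol; 3×15.999 = 47.997 g → 53.71 wt%.
O in Na₀.₄₉Ca₀.₅₁Al₁.₅₁Si₂.₄₉O₈: molar mass 270.371 g/mol; 8×15.999 = 127.992 g → 47.34 wt%.
Difference = 53.71 − 47.34 = 6.37 percentage points.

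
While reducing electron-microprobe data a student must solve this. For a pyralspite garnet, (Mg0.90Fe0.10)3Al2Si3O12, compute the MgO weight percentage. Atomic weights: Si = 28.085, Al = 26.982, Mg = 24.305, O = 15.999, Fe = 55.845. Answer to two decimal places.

Molar mass of (Mg0.90Fe0.10)3Al2Si3O12 = 2.70·24.305 + 0.30·55.845 + 2·26.982 + 3·28.085 + 12·15.999 = 412.584 g/mol.
Each formula unit contains 2.70 Mg, equivalent to 2.70/1 = 2.7000 mol MgO.
M(MgO) = 1×24.305 + 1×15.999 = 40.304 g/mol.
Mass of MgO per formula unit = 2.7000 × 40.304 = 108.821 g.
MgO wt% = 108.821 / 412.584 × 100 = 26.38%.

26.38 wt%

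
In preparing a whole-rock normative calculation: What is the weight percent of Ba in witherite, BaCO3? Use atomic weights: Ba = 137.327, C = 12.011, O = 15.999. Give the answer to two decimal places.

Molar mass of BaCO3: 1*137.327 + 1*12.011 + 3*15.999 = 197.335 g/mol.
Mass of Ba per formula unit: 1 × 137.327 = 137.327 g.
Weight fraction Ba = 137.327 / 197.335 = 0.6959.

69.59 wt%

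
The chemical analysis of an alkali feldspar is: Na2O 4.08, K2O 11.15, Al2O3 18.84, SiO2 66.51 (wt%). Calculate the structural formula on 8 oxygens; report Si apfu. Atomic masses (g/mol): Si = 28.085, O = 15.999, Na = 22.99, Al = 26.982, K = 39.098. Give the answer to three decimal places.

2.999 Si apfu

Na2O (M=61.979): mol = 0.06583; Na = 0.13166, O = 0.06583.
K2O (M=94.195): mol = 0.11837; K = 0.23674, O = 0.11837.
Al2O3 (M=101.961): mol = 0.18478; Al = 0.36956, O = 0.55434.
SiO2 (M=60.083): mol = 1.10697; Si = 1.10697, O = 2.21394.
ΣO = 2.95248; factor = 8/ΣO = 2.70959.
Si apfu = 1.10697 × 2.70959 = 2.999.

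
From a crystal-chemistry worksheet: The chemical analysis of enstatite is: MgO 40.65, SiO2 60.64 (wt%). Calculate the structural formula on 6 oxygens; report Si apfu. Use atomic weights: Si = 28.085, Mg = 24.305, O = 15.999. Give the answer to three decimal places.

MgO (M=40.304): mol = 1.00858; Mg = 1.00858, O = 1.00858.
SiO2 (M=60.083): mol = 1.00927; Si = 1.00927, O = 2.01854.
ΣO = 3.02712; factor = 6/ΣO = 1.98208.
Si apfu = 1.00927 × 1.98208 = 2.000.

2.000 Si apfu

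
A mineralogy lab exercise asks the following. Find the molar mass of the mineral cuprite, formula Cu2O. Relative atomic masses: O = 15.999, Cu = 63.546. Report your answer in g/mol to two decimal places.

The formula mass is the sum 2·63.546 + 1·15.999.

143.09 g/mol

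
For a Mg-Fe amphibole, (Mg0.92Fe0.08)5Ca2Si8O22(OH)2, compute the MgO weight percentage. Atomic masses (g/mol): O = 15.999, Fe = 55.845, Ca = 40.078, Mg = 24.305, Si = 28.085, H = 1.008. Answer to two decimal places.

Formula mass = 824.969 g/mol.
4.60 Mg → 4.6000 mol MgO per formula unit; M(MgO) = 40.304, so MgO mass = 185.398 g.
185.398/824.969 × 100 = 22.47 wt%.

22.47 wt%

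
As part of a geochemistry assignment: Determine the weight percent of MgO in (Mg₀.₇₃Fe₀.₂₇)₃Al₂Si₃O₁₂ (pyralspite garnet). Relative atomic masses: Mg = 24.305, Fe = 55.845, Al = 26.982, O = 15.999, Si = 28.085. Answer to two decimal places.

20.59 wt%

M((Mg₀.₇₃Fe₀.₂₇)₃Al₂Si₃O₁₂) = 428.669 g/mol; M(MgO) = 40.304 g/mol.
Moles MgO per formula unit = 2.19 Mg ÷ 1 = 2.1900.
MgO fraction = (2.1900 × 40.304) / 428.669 = 88.266/428.669 = 0.2059.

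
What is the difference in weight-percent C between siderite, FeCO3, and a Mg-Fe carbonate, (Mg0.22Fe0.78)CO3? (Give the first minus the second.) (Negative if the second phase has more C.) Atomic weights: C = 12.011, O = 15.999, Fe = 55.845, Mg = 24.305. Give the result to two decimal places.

First mineral: 12.011 g C in 115.853 g formula = 10.37 wt% C.
Second mineral: 12.011 g C in 108.914 g formula = 11.03 wt% C.
10.37% − 11.03% gives a difference of -0.66 percentage points.

-0.66 percentage points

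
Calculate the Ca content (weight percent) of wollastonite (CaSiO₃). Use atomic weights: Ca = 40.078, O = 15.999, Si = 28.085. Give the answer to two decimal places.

34.50 weight percent

Molar mass of CaSiO₃: 1×40.078 + 1×28.085 + 3×15.999 = 116.160 g/mol.
Mass of Ca per formula unit: 1 × 40.078 = 40.078 g.
Weight fraction Ca = 40.078 / 116.160 = 0.3450.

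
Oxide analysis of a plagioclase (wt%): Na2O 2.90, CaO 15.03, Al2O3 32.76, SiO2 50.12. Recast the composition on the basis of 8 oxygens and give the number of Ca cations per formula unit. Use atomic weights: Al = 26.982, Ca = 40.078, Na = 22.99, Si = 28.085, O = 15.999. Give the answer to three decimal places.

Na2O: 2.90/61.979 = 0.04679 mol → 0.09358 mol Na, 0.04679 mol O.
CaO: 15.03/56.077 = 0.26802 mol → 0.26802 mol Ca, 0.26802 mol O.
Al2O3: 32.76/101.961 = 0.32130 mol → 0.64260 mol Al, 0.96390 mol O.
SiO2: 50.12/60.083 = 0.83418 mol → 0.83418 mol Si, 1.66836 mol O.
Total oxygen = 2.94707 mol. Normalization factor = 8/2.94707 = 2.71456.
Ca per 8 O = 0.26802 × 2.71456 = 0.728.

0.728 Ca apfu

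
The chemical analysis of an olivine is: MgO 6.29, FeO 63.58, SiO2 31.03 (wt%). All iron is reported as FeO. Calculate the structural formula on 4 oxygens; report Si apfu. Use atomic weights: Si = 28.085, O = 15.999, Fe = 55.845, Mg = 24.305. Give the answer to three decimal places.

0.996 Si apfu

MgO: 6.29/40.304 = 0.15606 mol → 0.15606 mol Mg, 0.15606 mol O.
FeO: 63.58/71.844 = 0.88497 mol → 0.88497 mol Fe, 0.88497 mol O.
SiO2: 31.03/60.083 = 0.51645 mol → 0.51645 mol Si, 1.03290 mol O.
Total oxygen = 2.07393 mol. Normalization factor = 4/2.07393 = 1.92871.
Si per 4 O = 0.51645 × 1.92871 = 0.996.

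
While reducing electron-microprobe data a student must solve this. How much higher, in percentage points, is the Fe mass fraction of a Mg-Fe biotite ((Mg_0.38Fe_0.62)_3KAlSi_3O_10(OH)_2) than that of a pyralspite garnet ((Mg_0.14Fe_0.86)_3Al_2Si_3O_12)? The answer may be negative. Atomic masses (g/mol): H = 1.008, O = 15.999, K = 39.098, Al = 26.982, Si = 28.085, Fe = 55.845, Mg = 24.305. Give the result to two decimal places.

-7.91 percentage points

First mineral: 103.872 g Fe in 475.918 g formula = 21.83 wt% Fe.
Second mineral: 144.080 g Fe in 484.495 g formula = 29.74 wt% Fe.
21.83% − 29.74% gives a difference of -7.91 percentage points.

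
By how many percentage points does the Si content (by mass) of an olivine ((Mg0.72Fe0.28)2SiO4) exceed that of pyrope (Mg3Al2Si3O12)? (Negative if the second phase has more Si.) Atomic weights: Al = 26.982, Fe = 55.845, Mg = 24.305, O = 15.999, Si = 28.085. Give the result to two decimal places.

-3.16 percentage points

Si in (Mg0.72Fe0.28)2SiO4: molar mass 158.353 g/mol; 1×28.085 = 28.085 g → 17.74 wt%.
Si in Mg3Al2Si3O12: molar mass 403.122 g/mol; 3×28.085 = 84.255 g → 20.90 wt%.
Difference = 17.74 − 20.90 = -3.16 percentage points.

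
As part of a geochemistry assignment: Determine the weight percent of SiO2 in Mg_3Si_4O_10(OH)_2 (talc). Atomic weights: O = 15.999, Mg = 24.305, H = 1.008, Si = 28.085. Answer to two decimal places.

63.37 wt%

Molar mass of Mg_3Si_4O_10(OH)_2 = 3*24.305 + 4*28.085 + 12*15.999 + 2*1.008 = 379.259 g/mol.
Each formula unit contains 4 Si, equivalent to 4/1 = 4.0000 mol SiO2.
M(SiO2) = 1×28.085 + 2×15.999 = 60.083 g/mol.
Mass of SiO2 per formula unit = 4.0000 × 60.083 = 240.332 g.
SiO2 wt% = 240.332 / 379.259 × 100 = 63.37%.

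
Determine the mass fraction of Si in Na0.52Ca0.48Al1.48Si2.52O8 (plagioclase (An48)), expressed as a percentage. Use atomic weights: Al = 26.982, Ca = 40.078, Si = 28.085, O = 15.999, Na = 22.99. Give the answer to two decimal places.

Formula mass = 0.52·22.99 + 0.48·40.078 + 1.48·26.982 + 2.52·28.085 + 8·15.999 = 269.892 g/mol, of which 70.774 g is Si.
So Si makes up 70.774/269.892 = 0.2622 of the mass, i.e. 26.22%.

26.22 wt%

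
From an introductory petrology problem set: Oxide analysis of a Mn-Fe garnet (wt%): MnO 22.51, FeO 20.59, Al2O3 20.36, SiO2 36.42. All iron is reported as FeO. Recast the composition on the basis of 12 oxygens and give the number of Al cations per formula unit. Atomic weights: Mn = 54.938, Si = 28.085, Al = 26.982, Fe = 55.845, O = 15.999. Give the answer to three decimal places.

1.984 Al apfu

MnO: 22.51/70.937 = 0.31732 mol → 0.31732 mol Mn, 0.31732 mol O.
FeO: 20.59/71.844 = 0.28659 mol → 0.28659 mol Fe, 0.28659 mol O.
Al2O3: 20.36/101.961 = 0.19968 mol → 0.39936 mol Al, 0.59904 mol O.
SiO2: 36.42/60.083 = 0.60616 mol → 0.60616 mol Si, 1.21232 mol O.
Total oxygen = 2.41527 mol. Normalization factor = 12/2.41527 = 4.96839.
Al per 12 O = 0.39936 × 4.96839 = 1.984.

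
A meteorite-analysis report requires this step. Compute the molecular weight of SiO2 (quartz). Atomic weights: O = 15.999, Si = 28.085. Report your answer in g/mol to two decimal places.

Si: 1 × 28.085 = 28.0850
O: 2 × 15.999 = 31.9980
Summing the contributions gives the formula mass.

60.08 g/mol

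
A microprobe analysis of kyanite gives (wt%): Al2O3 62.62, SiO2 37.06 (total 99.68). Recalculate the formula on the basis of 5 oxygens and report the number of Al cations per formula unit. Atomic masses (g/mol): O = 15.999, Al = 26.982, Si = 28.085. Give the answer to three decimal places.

62.62 wt% Al2O3 ÷ 101.961 g/mol = 0.61416 mol, giving 1.22832 Al and 1.84248 O.
37.06 wt% SiO2 ÷ 60.083 g/mol = 0.61681 mol, giving 0.61681 Si and 1.23362 O.
Oxygen sums to 3.07610; scaling by 5/3.07610 = 1.62543 puts the formula on 5 O.
Al: 1.22832 × 1.62543 = 1.997 atoms per formula unit.

1.997 Al apfu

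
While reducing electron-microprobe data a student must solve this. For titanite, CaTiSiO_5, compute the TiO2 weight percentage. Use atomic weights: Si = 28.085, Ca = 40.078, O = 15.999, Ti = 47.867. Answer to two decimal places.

40.74 wt%

Molar mass of CaTiSiO_5 = 1×40.078 + 1×47.867 + 1×28.085 + 5×15.999 = 196.025 g/mol.
Each formula unit contains 1 Ti, equivalent to 1/1 = 1.0000 mol TiO2.
M(TiO2) = 1×47.867 + 2×15.999 = 79.865 g/mol.
Mass of TiO2 per formula unit = 1.0000 × 79.865 = 79.865 g.
TiO2 wt% = 79.865 / 196.025 × 100 = 40.74%.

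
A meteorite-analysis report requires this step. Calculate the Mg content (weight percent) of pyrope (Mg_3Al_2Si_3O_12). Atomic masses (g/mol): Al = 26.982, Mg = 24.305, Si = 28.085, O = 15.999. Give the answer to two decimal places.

M(Mg_3Al_2Si_3O_12) = 403.122 g/mol.
Mg contributes 3 × 24.305 = 72.915 g per mole.
72.915/403.122 = 0.1809 → 18.09%.

18.09 weight percent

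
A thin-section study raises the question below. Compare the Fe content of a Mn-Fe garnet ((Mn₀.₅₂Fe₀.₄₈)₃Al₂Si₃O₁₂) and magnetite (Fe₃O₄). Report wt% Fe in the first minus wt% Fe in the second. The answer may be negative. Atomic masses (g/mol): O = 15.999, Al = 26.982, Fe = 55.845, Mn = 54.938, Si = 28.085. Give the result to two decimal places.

-56.16 percentage points

First mineral: 80.417 g Fe in 496.327 g formula = 16.20 wt% Fe.
Second mineral: 167.535 g Fe in 231.531 g formula = 72.36 wt% Fe.
16.20% − 72.36% gives a difference of -56.16 percentage points.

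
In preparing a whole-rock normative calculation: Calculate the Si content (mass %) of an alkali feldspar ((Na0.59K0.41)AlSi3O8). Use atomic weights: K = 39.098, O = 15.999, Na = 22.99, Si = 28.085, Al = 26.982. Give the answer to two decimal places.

31.34 mass %

M((Na0.59K0.41)AlSi3O8) = 268.823 g/mol.
Si contributes 3 × 28.085 = 84.255 g per mole.
84.255/268.823 = 0.3134 → 31.34%.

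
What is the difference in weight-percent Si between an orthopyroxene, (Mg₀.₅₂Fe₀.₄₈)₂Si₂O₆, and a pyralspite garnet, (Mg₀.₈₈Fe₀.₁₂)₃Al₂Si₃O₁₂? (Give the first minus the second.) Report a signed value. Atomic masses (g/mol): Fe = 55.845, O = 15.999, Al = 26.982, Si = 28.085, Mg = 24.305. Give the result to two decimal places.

M((Mg₀.₅₂Fe₀.₄₈)₂Si₂O₆) = 231.052 g/mol, so wt% Si = 56.170/231.052 × 100 = 24.31%.
M((Mg₀.₈₈Fe₀.₁₂)₃Al₂Si₃O₁₂) = 414.476 g/mol, so wt% Si = 84.255/414.476 × 100 = 20.33%.
24.31 − 20.33 = 3.98 pp.

3.98 percentage points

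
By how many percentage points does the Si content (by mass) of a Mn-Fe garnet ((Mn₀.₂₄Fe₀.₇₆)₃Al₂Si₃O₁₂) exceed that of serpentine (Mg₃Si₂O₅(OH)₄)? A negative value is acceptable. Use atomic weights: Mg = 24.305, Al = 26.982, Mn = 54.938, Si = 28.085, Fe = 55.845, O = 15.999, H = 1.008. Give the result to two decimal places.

-3.32 percentage points

Si in (Mn₀.₂₄Fe₀.₇₆)₃Al₂Si₃O₁₂: molar mass 497.089 g/mol; 3×28.085 = 84.255 g → 16.95 wt%.
Si in Mg₃Si₂O₅(OH)₄: molar mass 277.108 g/mol; 2×28.085 = 56.170 g → 20.27 wt%.
Difference = 16.95 − 20.27 = -3.32 percentage points.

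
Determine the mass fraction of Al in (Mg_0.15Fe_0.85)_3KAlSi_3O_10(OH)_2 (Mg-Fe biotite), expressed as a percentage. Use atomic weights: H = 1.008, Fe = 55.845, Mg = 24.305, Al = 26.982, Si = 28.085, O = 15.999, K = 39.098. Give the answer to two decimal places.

Molar mass of (Mg_0.15Fe_0.85)_3KAlSi_3O_10(OH)_2: 0.45×24.305 + 2.55×55.845 + 1×39.098 + 1×26.982 + 3×28.085 + 12×15.999 + 2×1.008 = 497.681 g/mol.
Mass of Al per formula unit: 1 × 26.982 = 26.982 g.
Weight fraction Al = 26.982 / 497.681 = 0.0542.

5.42 wt%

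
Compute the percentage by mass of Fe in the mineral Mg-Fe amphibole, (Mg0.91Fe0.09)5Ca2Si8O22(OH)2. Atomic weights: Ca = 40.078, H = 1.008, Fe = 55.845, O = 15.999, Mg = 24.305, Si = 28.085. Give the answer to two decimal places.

Formula mass = 4.55·24.305 + 0.45·55.845 + 2·40.078 + 8·28.085 + 24·15.999 + 2·1.008 = 826.546 g/mol, of which 25.130 g is Fe.
So Fe makes up 25.130/826.546 = 0.0304 of the mass, i.e. 3.04%.

3.04 mass %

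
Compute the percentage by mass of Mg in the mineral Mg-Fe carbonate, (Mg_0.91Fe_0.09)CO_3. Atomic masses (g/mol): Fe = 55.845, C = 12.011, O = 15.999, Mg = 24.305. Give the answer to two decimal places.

Formula mass = 0.91*24.305 + 0.09*55.845 + 1*12.011 + 3*15.999 = 87.152 g/mol, of which 22.118 g is Mg.
So Mg makes up 22.118/87.152 = 0.2538 of the mass, i.e. 25.38%.

25.38 weight percent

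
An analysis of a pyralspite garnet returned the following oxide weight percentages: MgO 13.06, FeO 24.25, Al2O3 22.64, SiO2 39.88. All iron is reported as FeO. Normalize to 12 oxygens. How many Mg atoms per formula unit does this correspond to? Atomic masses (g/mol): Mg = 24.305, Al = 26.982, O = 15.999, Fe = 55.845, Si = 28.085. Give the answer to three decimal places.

MgO: 13.06/40.304 = 0.32404 mol → 0.32404 mol Mg, 0.32404 mol O.
FeO: 24.25/71.844 = 0.33754 mol → 0.33754 mol Fe, 0.33754 mol O.
Al2O3: 22.64/101.961 = 0.22205 mol → 0.44410 mol Al, 0.66615 mol O.
SiO2: 39.88/60.083 = 0.66375 mol → 0.66375 mol Si, 1.32750 mol O.
Total oxygen = 2.65523 mol. Normalization factor = 12/2.65523 = 4.51938.
Mg per 12 O = 0.32404 × 4.51938 = 1.464.

1.464 Mg apfu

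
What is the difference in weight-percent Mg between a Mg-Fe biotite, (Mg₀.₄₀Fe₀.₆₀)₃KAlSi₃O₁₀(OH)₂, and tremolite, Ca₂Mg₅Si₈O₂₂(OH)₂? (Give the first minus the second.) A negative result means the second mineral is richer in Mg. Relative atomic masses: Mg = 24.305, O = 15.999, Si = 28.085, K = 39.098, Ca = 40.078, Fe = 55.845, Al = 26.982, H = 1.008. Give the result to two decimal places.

-8.81 percentage points

M((Mg₀.₄₀Fe₀.₆₀)₃KAlSi₃O₁₀(OH)₂) = 474.026 g/mol, so wt% Mg = 29.166/474.026 × 100 = 6.15%.
M(Ca₂Mg₅Si₈O₂₂(OH)₂) = 812.353 g/mol, so wt% Mg = 121.525/812.353 × 100 = 14.96%.
6.15 − 14.96 = -8.81 pp.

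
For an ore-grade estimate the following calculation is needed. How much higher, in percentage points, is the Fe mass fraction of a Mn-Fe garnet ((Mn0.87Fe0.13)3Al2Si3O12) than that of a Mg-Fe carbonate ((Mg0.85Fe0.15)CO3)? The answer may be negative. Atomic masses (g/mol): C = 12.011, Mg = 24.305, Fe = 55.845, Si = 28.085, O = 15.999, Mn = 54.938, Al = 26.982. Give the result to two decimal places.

M((Mn0.87Fe0.13)3Al2Si3O12) = 495.375 g/mol, so wt% Fe = 21.780/495.375 × 100 = 4.40%.
M((Mg0.85Fe0.15)CO3) = 89.044 g/mol, so wt% Fe = 8.377/89.044 × 100 = 9.41%.
4.40 − 9.41 = -5.01 pp.

-5.01 percentage points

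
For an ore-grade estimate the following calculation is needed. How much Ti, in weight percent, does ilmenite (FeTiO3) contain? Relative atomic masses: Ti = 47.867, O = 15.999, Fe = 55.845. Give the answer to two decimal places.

31.55 weight percent

Formula mass = 1*55.845 + 1*47.867 + 3*15.999 = 151.709 g/mol, of which 47.867 g is Ti.
So Ti makes up 47.867/151.709 = 0.3155 of the mass, i.e. 31.55%.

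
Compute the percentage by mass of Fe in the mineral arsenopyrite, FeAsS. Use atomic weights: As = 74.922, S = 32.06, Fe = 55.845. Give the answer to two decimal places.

M(FeAsS) = 162.827 g/mol.
Fe contributes 1 × 55.845 = 55.845 g per mole.
55.845/162.827 = 0.3430 → 34.30%.

34.30 mass %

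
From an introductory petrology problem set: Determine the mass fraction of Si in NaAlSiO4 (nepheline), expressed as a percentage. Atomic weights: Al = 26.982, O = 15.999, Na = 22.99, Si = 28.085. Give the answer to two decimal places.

Molar mass of NaAlSiO4: 1·22.99 + 1·26.982 + 1·28.085 + 4·15.999 = 142.053 g/mol.
Mass of Si per formula unit: 1 × 28.085 = 28.085 g.
Weight fraction Si = 28.085 / 142.053 = 0.1977.

19.77 weight percent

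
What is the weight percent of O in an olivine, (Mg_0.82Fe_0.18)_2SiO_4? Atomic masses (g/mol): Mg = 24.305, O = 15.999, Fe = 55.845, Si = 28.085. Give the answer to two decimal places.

M((Mg_0.82Fe_0.18)_2SiO_4) = 152.045 g/mol.
O contributes 4 × 15.999 = 63.996 g per mole.
63.996/152.045 = 0.4209 → 42.09%.

42.09 mass %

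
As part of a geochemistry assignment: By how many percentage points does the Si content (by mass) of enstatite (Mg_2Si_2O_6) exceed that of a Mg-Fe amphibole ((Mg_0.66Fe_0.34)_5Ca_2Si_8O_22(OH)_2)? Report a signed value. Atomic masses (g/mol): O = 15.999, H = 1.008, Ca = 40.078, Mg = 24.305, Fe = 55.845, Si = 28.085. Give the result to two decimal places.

Si in Mg_2Si_2O_6: molar mass 200.774 g/mol; 2×28.085 = 56.170 g → 27.98 wt%.
Si in (Mg_0.66Fe_0.34)_5Ca_2Si_8O_22(OH)_2: molar mass 865.971 g/mol; 8×28.085 = 224.680 g → 25.95 wt%.
Difference = 27.98 − 25.95 = 2.03 percentage points.

2.03 percentage points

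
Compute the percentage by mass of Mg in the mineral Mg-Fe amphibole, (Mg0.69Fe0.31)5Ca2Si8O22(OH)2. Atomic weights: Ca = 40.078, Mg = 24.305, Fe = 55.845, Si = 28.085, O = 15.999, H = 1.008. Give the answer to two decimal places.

Molar mass of (Mg0.69Fe0.31)5Ca2Si8O22(OH)2: 3.45·24.305 + 1.55·55.845 + 2·40.078 + 8·28.085 + 24·15.999 + 2·1.008 = 861.240 g/mol.
Mass of Mg per formula unit: 3.45 × 24.305 = 83.852 g.
Weight fraction Mg = 83.852 / 861.240 = 0.0974.

9.74 wt%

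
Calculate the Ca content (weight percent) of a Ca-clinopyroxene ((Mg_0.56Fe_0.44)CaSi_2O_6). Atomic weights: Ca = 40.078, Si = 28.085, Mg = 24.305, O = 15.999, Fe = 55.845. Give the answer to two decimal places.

17.39 weight percent

M((Mg_0.56Fe_0.44)CaSi_2O_6) = 230.425 g/mol.
Ca contributes 1 × 40.078 = 40.078 g per mole.
40.078/230.425 = 0.1739 → 17.39%.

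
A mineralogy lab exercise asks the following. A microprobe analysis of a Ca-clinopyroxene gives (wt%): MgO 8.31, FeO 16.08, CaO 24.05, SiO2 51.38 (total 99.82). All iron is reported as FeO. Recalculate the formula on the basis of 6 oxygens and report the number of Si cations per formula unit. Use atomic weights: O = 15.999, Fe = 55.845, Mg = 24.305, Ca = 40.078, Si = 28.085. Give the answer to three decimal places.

1.997 Si apfu

MgO (M=40.304): mol = 0.20618; Mg = 0.20618, O = 0.20618.
FeO (M=71.844): mol = 0.22382; Fe = 0.22382, O = 0.22382.
CaO (M=56.077): mol = 0.42887; Ca = 0.42887, O = 0.42887.
SiO2 (M=60.083): mol = 0.85515; Si = 0.85515, O = 1.71030.
ΣO = 2.56917; factor = 6/ΣO = 2.33538.
Si apfu = 0.85515 × 2.33538 = 1.997.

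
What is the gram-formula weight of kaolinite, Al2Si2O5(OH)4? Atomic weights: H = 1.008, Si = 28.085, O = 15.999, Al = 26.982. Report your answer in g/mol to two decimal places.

Al: 2 × 26.982 = 53.9640
Si: 2 × 28.085 = 56.1700
O: 9 × 15.999 = 143.9910
H: 4 × 1.008 = 4.0320
Summing the contributions gives the formula mass.

258.16 g/mol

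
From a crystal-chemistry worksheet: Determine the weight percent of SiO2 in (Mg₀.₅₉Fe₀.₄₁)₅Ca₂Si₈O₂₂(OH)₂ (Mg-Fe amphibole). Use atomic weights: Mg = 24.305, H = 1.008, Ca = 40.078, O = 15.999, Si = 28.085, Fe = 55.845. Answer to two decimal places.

54.81 wt%

M((Mg₀.₅₉Fe₀.₄₁)₅Ca₂Si₈O₂₂(OH)₂) = 877.010 g/mol; M(SiO2) = 60.083 g/mol.
Moles SiO2 per formula unit = 8 Si ÷ 1 = 8.0000.
SiO2 fraction = (8.0000 × 60.083) / 877.010 = 480.664/877.010 = 0.5481.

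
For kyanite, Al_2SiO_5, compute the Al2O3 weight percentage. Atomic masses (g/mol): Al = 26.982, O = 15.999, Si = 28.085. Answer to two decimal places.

Formula mass = 162.044 g/mol.
2 Al → 1.0000 mol Al2O3 per formula unit; M(Al2O3) = 101.961, so Al2O3 mass = 101.961 g.
101.961/162.044 × 100 = 62.92 wt%.

62.92 wt%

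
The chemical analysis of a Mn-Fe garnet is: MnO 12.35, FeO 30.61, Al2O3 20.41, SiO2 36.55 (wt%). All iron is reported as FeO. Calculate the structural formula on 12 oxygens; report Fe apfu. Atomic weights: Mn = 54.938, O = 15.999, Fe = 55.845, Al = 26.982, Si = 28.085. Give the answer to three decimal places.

MnO (M=70.937): mol = 0.17410; Mn = 0.17410, O = 0.17410.
FeO (M=71.844): mol = 0.42606; Fe = 0.42606, O = 0.42606.
Al2O3 (M=101.961): mol = 0.20017; Al = 0.40034, O = 0.60051.
SiO2 (M=60.083): mol = 0.60833; Si = 0.60833, O = 1.21666.
ΣO = 2.41733; factor = 12/ΣO = 4.96415.
Fe apfu = 0.42606 × 4.96415 = 2.115.

2.115 Fe apfu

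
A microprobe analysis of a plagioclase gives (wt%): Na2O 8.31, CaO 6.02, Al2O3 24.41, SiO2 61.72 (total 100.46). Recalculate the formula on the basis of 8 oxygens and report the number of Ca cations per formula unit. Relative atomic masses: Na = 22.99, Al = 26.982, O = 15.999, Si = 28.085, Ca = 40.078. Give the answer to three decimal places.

0.285 Ca apfu

Na2O (M=61.979): mol = 0.13408; Na = 0.26816, O = 0.13408.
CaO (M=56.077): mol = 0.10735; Ca = 0.10735, O = 0.10735.
Al2O3 (M=101.961): mol = 0.23941; Al = 0.47882, O = 0.71823.
SiO2 (M=60.083): mol = 1.02725; Si = 1.02725, O = 2.05450.
ΣO = 3.01416; factor = 8/ΣO = 2.65414.
Ca apfu = 0.10735 × 2.65414 = 0.285.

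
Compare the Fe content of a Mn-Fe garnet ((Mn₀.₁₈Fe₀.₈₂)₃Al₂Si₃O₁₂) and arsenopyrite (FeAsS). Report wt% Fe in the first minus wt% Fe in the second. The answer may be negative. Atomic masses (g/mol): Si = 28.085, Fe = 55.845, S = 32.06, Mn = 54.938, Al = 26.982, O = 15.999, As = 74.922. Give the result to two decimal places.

M((Mn₀.₁₈Fe₀.₈₂)₃Al₂Si₃O₁₂) = 497.252 g/mol, so wt% Fe = 137.379/497.252 × 100 = 27.63%.
M(FeAsS) = 162.827 g/mol, so wt% Fe = 55.845/162.827 × 100 = 34.30%.
27.63 − 34.30 = -6.67 pp.

-6.67 percentage points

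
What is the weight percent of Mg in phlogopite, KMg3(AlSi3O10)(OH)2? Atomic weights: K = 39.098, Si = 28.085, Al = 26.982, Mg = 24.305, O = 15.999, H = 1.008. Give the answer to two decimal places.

17.47 wt%

M(KMg3(AlSi3O10)(OH)2) = 417.254 g/mol.
Mg contributes 3 × 24.305 = 72.915 g per mole.
72.915/417.254 = 0.1747 → 17.47%.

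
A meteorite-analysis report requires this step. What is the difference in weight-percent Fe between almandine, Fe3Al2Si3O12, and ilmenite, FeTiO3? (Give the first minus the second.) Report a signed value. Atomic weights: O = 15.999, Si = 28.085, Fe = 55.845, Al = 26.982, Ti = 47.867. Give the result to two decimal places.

-3.15 percentage points

First mineral: 167.535 g Fe in 497.742 g formula = 33.66 wt% Fe.
Second mineral: 55.845 g Fe in 151.709 g formula = 36.81 wt% Fe.
33.66% − 36.81% gives a difference of -3.15 percentage points.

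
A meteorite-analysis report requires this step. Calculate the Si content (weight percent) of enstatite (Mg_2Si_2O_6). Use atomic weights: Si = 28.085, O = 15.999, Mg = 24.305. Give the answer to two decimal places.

27.98 weight percent

Formula mass = 2·24.305 + 2·28.085 + 6·15.999 = 200.774 g/mol, of which 56.170 g is Si.
So Si makes up 56.170/200.774 = 0.2798 of the mass, i.e. 27.98%.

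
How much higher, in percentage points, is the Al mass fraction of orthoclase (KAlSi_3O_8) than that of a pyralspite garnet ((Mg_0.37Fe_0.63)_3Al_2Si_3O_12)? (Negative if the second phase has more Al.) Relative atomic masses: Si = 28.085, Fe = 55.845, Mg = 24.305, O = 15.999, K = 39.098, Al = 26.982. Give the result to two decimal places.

Al in KAlSi_3O_8: molar mass 278.327 g/mol; 1×26.982 = 26.982 g → 9.69 wt%.
Al in (Mg_0.37Fe_0.63)_3Al_2Si_3O_12: molar mass 462.733 g/mol; 2×26.982 = 53.964 g → 11.66 wt%.
Difference = 9.69 − 11.66 = -1.97 percentage points.

-1.97 percentage points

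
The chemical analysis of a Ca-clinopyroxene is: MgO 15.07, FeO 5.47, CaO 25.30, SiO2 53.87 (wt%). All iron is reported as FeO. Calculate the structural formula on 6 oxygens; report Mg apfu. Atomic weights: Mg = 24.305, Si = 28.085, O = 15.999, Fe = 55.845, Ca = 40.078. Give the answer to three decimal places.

0.833 Mg apfu

15.07 wt% MgO ÷ 40.304 g/mol = 0.37391 mol, giving 0.37391 Mg and 0.37391 O.
5.47 wt% FeO ÷ 71.844 g/mol = 0.07614 mol, giving 0.07614 Fe and 0.07614 O.
25.30 wt% CaO ÷ 56.077 g/mol = 0.45117 mol, giving 0.45117 Ca and 0.45117 O.
53.87 wt% SiO2 ÷ 60.083 g/mol = 0.89659 mol, giving 0.89659 Si and 1.79318 O.
Oxygen sums to 2.69440; scaling by 6/2.69440 = 2.22684 puts the formula on 6 O.
Mg: 0.37391 × 2.22684 = 0.833 atoms per formula unit.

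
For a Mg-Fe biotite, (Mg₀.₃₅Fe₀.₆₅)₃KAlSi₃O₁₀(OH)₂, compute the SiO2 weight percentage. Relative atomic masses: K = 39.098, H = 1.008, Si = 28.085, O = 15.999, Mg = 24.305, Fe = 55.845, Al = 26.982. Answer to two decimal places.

M((Mg₀.₃₅Fe₀.₆₅)₃KAlSi₃O₁₀(OH)₂) = 478.757 g/mol; M(SiO2) = 60.083 g/mol.
Moles SiO2 per formula unit = 3 Si ÷ 1 = 3.0000.
SiO2 fraction = (3.0000 × 60.083) / 478.757 = 180.249/478.757 = 0.3765.

37.65 wt%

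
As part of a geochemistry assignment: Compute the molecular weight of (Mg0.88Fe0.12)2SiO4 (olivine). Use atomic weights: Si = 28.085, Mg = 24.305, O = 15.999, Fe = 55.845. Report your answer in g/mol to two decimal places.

148.26 g/mol

Mg: 1.76 × 24.305 = 42.7768
Fe: 0.24 × 55.845 = 13.4028
Si: 1 × 28.085 = 28.0850
O: 4 × 15.999 = 63.9960
Summing the contributions gives the formula mass.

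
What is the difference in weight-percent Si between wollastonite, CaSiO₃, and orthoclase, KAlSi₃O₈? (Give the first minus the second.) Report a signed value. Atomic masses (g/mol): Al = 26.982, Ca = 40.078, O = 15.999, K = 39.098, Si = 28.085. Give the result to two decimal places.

M(CaSiO₃) = 116.160 g/mol, so wt% Si = 28.085/116.160 × 100 = 24.18%.
M(KAlSi₃O₈) = 278.327 g/mol, so wt% Si = 84.255/278.327 × 100 = 30.27%.
24.18 − 30.27 = -6.09 pp.

-6.09 percentage points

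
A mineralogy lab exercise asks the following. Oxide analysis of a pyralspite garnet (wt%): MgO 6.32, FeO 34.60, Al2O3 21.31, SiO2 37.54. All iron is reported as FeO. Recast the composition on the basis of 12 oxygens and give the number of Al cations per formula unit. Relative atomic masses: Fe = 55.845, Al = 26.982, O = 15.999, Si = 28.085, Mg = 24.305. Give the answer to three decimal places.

1.994 Al apfu

6.32 wt% MgO ÷ 40.304 g/mol = 0.15681 mol, giving 0.15681 Mg and 0.15681 O.
34.60 wt% FeO ÷ 71.844 g/mol = 0.48160 mol, giving 0.48160 Fe and 0.48160 O.
21.31 wt% Al2O3 ÷ 101.961 g/mol = 0.20900 mol, giving 0.41800 Al and 0.62700 O.
37.54 wt% SiO2 ÷ 60.083 g/mol = 0.62480 mol, giving 0.62480 Si and 1.24960 O.
Oxygen sums to 2.51501; scaling by 12/2.51501 = 4.77135 puts the formula on 12 O.
Al: 0.41800 × 4.77135 = 1.994 atoms per formula unit.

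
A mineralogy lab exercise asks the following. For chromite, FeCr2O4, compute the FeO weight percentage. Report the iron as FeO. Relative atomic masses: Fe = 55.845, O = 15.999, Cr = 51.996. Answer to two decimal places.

32.10 wt%

Formula mass = 223.833 g/mol.
1 Fe → 1.0000 mol FeO per formula unit; M(FeO) = 71.844, so FeO mass = 71.844 g.
71.844/223.833 × 100 = 32.10 wt%.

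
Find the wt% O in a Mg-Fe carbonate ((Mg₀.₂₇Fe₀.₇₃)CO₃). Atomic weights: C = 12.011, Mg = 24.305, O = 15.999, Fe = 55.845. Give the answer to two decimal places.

M((Mg₀.₂₇Fe₀.₇₃)CO₃) = 107.337 g/mol.
O contributes 3 × 15.999 = 47.997 g per mole.
47.997/107.337 = 0.4472 → 44.72%.

44.72 mass %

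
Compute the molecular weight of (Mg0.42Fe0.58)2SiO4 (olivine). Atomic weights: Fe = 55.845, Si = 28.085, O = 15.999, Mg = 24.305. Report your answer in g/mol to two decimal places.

177.28 g/mol

Mg: 0.84 × 24.305 = 20.4162
Fe: 1.16 × 55.845 = 64.7802
Si: 1 × 28.085 = 28.0850
O: 4 × 15.999 = 63.9960
Summing the contributions gives the formula mass.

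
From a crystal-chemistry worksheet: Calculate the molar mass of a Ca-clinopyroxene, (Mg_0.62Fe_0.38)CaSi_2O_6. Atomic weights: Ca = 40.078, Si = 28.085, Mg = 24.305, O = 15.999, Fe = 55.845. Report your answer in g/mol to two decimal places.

228.53 g/mol

M = 0.62·24.305 + 0.38·55.845 + 1·40.078 + 2·28.085 + 6·15.999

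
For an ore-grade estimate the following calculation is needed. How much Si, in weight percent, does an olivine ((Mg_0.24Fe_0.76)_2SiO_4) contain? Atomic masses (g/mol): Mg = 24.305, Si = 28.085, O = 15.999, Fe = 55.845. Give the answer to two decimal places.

14.89 weight percent

M((Mg_0.24Fe_0.76)_2SiO_4) = 188.632 g/mol.
Si contributes 1 × 28.085 = 28.085 g per mole.
28.085/188.632 = 0.1489 → 14.89%.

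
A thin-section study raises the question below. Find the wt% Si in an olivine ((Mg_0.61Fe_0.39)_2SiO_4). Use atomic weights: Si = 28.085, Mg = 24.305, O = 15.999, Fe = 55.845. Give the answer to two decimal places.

16.99 weight percent

M((Mg_0.61Fe_0.39)_2SiO_4) = 165.292 g/mol.
Si contributes 1 × 28.085 = 28.085 g per mole.
28.085/165.292 = 0.1699 → 16.99%.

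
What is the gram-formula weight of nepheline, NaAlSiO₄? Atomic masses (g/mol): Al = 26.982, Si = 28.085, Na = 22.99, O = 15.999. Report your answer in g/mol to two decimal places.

The formula mass is the sum 1(22.99) + 1(26.982) + 1(28.085) + 4(15.999).

142.05 g/mol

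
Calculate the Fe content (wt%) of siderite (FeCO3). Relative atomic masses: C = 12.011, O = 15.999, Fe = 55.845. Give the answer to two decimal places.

48.20 wt%

Formula mass = 1·55.845 + 1·12.011 + 3·15.999 = 115.853 g/mol, of which 55.845 g is Fe.
So Fe makes up 55.845/115.853 = 0.4820 of the mass, i.e. 48.20%.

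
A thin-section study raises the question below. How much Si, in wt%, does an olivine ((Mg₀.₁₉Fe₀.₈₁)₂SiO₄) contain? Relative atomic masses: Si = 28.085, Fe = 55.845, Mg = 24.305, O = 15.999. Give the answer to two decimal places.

14.64 wt%

M((Mg₀.₁₉Fe₀.₈₁)₂SiO₄) = 191.786 g/mol.
Si contributes 1 × 28.085 = 28.085 g per mole.
28.085/191.786 = 0.1464 → 14.64%.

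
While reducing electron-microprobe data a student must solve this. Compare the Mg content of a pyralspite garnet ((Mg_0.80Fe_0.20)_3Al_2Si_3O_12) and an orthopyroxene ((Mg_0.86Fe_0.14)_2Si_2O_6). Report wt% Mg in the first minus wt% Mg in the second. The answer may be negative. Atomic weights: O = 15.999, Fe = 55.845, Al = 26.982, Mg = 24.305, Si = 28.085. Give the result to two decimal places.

-6.12 percentage points

Mg in (Mg_0.80Fe_0.20)_3Al_2Si_3O_12: molar mass 422.046 g/mol; 2.40×24.305 = 58.332 g → 13.82 wt%.
Mg in (Mg_0.86Fe_0.14)_2Si_2O_6: molar mass 209.605 g/mol; 1.72×24.305 = 41.805 g → 19.94 wt%.
Difference = 13.82 − 19.94 = -6.12 percentage points.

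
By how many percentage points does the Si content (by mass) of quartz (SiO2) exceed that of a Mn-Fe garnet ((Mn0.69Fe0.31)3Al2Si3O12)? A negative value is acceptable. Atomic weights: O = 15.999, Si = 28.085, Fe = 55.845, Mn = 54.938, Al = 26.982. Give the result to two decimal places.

M(SiO2) = 60.083 g/mol, so wt% Si = 28.085/60.083 × 100 = 46.74%.
M((Mn0.69Fe0.31)3Al2Si3O12) = 495.865 g/mol, so wt% Si = 84.255/495.865 × 100 = 16.99%.
46.74 − 16.99 = 29.75 pp.

29.75 percentage points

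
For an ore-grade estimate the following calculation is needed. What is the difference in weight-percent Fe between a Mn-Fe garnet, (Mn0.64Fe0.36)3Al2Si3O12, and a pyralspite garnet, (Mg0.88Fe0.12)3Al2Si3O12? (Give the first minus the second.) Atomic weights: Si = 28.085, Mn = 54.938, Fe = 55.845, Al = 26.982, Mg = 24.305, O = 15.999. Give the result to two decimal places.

M((Mn0.64Fe0.36)3Al2Si3O12) = 496.001 g/mol, so wt% Fe = 60.313/496.001 × 100 = 12.16%.
M((Mg0.88Fe0.12)3Al2Si3O12) = 414.476 g/mol, so wt% Fe = 20.104/414.476 × 100 = 4.85%.
12.16 − 4.85 = 7.31 pp.

7.31 percentage points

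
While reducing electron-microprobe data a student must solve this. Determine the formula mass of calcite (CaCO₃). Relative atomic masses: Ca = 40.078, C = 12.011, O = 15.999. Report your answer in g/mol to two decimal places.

The formula mass is the sum 1*40.078 + 1*12.011 + 3*15.999.

100.09 g/mol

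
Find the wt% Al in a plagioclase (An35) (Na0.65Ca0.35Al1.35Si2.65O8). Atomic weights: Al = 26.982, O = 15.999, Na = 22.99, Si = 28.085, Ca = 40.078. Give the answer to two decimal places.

13.60 mass %

M(Na0.65Ca0.35Al1.35Si2.65O8) = 267.814 g/mol.
Al contributes 1.35 × 26.982 = 36.426 g per mole.
36.426/267.814 = 0.1360 → 13.60%.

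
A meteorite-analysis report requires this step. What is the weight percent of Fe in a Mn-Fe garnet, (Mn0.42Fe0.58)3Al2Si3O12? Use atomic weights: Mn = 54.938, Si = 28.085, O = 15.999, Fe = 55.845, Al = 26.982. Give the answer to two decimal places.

19.57 mass %

M((Mn0.42Fe0.58)3Al2Si3O12) = 496.599 g/mol.
Fe contributes 1.74 × 55.845 = 97.170 g per mole.
97.170/496.599 = 0.1957 → 19.57%.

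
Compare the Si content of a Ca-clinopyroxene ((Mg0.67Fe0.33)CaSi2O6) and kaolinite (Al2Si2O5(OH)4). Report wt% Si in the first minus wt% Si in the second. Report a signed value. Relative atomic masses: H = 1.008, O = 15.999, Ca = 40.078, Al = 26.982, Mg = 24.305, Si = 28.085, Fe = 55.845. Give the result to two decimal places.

2.99 percentage points

Si in (Mg0.67Fe0.33)CaSi2O6: molar mass 226.955 g/mol; 2×28.085 = 56.170 g → 24.75 wt%.
Si in Al2Si2O5(OH)4: molar mass 258.157 g/mol; 2×28.085 = 56.170 g → 21.76 wt%.
Difference = 24.75 − 21.76 = 2.99 percentage points.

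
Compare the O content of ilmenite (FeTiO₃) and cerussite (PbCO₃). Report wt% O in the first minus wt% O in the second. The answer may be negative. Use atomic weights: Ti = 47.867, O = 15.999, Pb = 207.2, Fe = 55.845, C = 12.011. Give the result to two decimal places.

M(FeTiO₃) = 151.709 g/mol, so wt% O = 47.997/151.709 × 100 = 31.64%.
M(PbCO₃) = 267.208 g/mol, so wt% O = 47.997/267.208 × 100 = 17.96%.
31.64 − 17.96 = 13.68 pp.

13.68 percentage points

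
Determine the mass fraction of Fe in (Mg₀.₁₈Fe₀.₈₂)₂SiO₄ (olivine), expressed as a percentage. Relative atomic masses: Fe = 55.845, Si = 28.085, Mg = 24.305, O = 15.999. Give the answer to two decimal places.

Molar mass of (Mg₀.₁₈Fe₀.₈₂)₂SiO₄: 0.36*24.305 + 1.64*55.845 + 1*28.085 + 4*15.999 = 192.417 g/mol.
Mass of Fe per formula unit: 1.64 × 55.845 = 91.586 g.
Weight fraction Fe = 91.586 / 192.417 = 0.4760.

47.60 wt%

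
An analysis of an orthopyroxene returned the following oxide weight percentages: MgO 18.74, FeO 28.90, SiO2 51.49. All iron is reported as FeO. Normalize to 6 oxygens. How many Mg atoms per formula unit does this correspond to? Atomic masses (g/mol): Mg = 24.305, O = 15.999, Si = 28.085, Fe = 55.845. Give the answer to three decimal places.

MgO (M=40.304): mol = 0.46497; Mg = 0.46497, O = 0.46497.
FeO (M=71.844): mol = 0.40226; Fe = 0.40226, O = 0.40226.
SiO2 (M=60.083): mol = 0.85698; Si = 0.85698, O = 1.71396.
ΣO = 2.58119; factor = 6/ΣO = 2.32451.
Mg apfu = 0.46497 × 2.32451 = 1.081.

1.081 Mg apfu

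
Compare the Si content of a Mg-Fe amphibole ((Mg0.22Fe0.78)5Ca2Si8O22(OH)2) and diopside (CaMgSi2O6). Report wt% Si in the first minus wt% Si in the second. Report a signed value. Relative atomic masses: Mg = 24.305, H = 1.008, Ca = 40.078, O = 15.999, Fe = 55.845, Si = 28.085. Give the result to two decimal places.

Si in (Mg0.22Fe0.78)5Ca2Si8O22(OH)2: molar mass 935.359 g/mol; 8×28.085 = 224.680 g → 24.02 wt%.
Si in CaMgSi2O6: molar mass 216.547 g/mol; 2×28.085 = 56.170 g → 25.94 wt%.
Difference = 24.02 − 25.94 = -1.92 percentage points.

-1.92 percentage points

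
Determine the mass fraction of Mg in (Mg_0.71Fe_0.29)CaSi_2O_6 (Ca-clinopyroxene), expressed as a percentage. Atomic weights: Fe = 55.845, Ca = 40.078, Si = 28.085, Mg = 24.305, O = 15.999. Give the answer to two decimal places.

7.65 wt%

Molar mass of (Mg_0.71Fe_0.29)CaSi_2O_6: 0.71*24.305 + 0.29*55.845 + 1*40.078 + 2*28.085 + 6*15.999 = 225.694 g/mol.
Mass of Mg per formula unit: 0.71 × 24.305 = 17.257 g.
Weight fraction Mg = 17.257 / 225.694 = 0.0765.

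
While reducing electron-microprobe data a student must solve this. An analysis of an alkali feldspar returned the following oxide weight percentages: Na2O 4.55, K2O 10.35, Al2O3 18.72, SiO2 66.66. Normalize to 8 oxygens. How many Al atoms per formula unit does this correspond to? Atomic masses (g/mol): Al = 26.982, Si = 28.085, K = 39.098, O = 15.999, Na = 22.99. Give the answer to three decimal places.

Na2O: 4.55/61.979 = 0.07341 mol → 0.14682 mol Na, 0.07341 mol O.
K2O: 10.35/94.195 = 0.10988 mol → 0.21976 mol K, 0.10988 mol O.
Al2O3: 18.72/101.961 = 0.18360 mol → 0.36720 mol Al, 0.55080 mol O.
SiO2: 66.66/60.083 = 1.10947 mol → 1.10947 mol Si, 2.21894 mol O.
Total oxygen = 2.95303 mol. Normalization factor = 8/2.95303 = 2.70908.
Al per 8 O = 0.36720 × 2.70908 = 0.995.

0.995 Al apfu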